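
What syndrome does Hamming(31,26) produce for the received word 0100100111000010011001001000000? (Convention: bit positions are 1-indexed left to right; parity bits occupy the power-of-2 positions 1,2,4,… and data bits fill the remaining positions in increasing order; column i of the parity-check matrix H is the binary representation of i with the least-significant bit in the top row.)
Syndrome s = H · r^T (mod 2), r = 0100100111000010011001001000000:
  s[0] = (1010101010101010101010101010101)·(0100100111000010011001001000000) mod 2 = 0+0+0+0+1+0+0+0+1+0+0+0+0+0+1+0+0+0+1+0+0+0+0+0+1+0+0+0+0+0+0 mod 2 = 1
  s[1] = (0110011001100110011001100110011)·(0100100111000010011001001000000) mod 2 = 0+1+0+0+0+0+0+0+0+1+0+0+0+0+1+0+0+1+1+0+0+1+0+0+0+0+0+0+0+0+0 mod 2 = 0
  s[2] = (0001111000011110000111100001111)·(0100100111000010011001001000000) mod 2 = 0+0+0+0+1+0+0+0+0+0+0+0+0+0+1+0+0+0+0+0+0+1+0+0+0+0+0+0+0+0+0 mod 2 = 1
  s[3] = (0000000111111110000000011111111)·(0100100111000010011001001000000) mod 2 = 0+0+0+0+0+0+0+1+1+1+0+0+0+0+1+0+0+0+0+0+0+0+0+0+1+0+0+0+0+0+0 mod 2 = 1
  s[4] = (0000000000000001111111111111111)·(0100100111000010011001001000000) mod 2 = 0+0+0+0+0+0+0+0+0+0+0+0+0+0+0+0+0+1+1+0+0+1+0+0+1+0+0+0+0+0+0 mod 2 = 0
Syndrome = 10110
Non-zero syndrome: error at position 13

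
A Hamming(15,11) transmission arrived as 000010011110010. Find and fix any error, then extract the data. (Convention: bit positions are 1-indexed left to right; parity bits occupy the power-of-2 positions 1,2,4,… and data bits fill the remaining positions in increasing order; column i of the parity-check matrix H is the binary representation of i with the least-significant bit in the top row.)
Syndrome s = H · r^T (mod 2), r = 000010011110010:
  s[0] = (101010101010101)·(000010011110010) mod 2 = 0+0+0+0+1+0+0+0+1+0+1+0+0+0+0 mod 2 = 1
  s[1] = (011001100110011)·(000010011110010) mod 2 = 0+0+0+0+0+0+0+0+0+1+1+0+0+1+0 mod 2 = 1
  s[2] = (000111100001111)·(000010011110010) mod 2 = 0+0+0+0+1+0+0+0+0+0+0+0+0+1+0 mod 2 = 0
  s[3] = (000000011111111)·(000010011110010) mod 2 = 0+0+0+0+0+0+0+1+1+1+1+0+0+1+0 mod 2 = 1
Syndrome = 1101
Column 11 of H equals this syndrome → error at bit 11 (1-indexed).
Flip bit 11: 000010011110010 → 000010011100010
Extract data bits at positions {3,5,6,7,9,10,11,12,13,14,15}: 01001100010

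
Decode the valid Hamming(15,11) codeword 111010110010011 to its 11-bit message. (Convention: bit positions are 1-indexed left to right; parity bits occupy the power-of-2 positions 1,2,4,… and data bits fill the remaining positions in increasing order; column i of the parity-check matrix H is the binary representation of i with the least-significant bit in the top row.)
Parity bits occupy power-of-2 positions; data bits are at positions {3,5,6,7,9,10,11,12,13,14,15} (1-indexed).
Extract: c[3]=1 c[5]=1 c[6]=0 c[7]=1 c[9]=0 c[10]=0 c[11]=1 c[12]=0 c[13]=0 c[14]=1 c[15]=1
Data = 11010010011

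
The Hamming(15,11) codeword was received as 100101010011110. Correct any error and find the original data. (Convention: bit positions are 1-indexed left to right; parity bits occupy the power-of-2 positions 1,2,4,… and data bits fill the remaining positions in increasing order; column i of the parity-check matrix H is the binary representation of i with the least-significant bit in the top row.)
Syndrome s = H · r^T (mod 2), r = 100101010011110:
  s[0] = (101010101010101)·(100101010011110) mod 2 = 1+0+0+0+0+0+0+0+0+0+1+0+1+0+0 mod 2 = 1
  s[1] = (011001100110011)·(100101010011110) mod 2 = 0+0+0+0+0+1+0+0+0+0+1+0+0+1+0 mod 2 = 1
  s[2] = (000111100001111)·(100101010011110) mod 2 = 0+0+0+1+0+1+0+0+0+0+0+1+1+1+0 mod 2 = 1
  s[3] = (000000011111111)·(100101010011110) mod 2 = 0+0+0+0+0+0+0+1+0+0+1+1+1+1+0 mod 2 = 1
Syndrome = 1111
Column 15 of H equals this syndrome → error at bit 15 (1-indexed).
Flip bit 15: 100101010011110 → 100101010011111
Extract data bits at positions {3,5,6,7,9,10,11,12,13,14,15}: 00100011111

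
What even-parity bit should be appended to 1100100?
Sum of data bits: 1+1+0+0+1+0+0 = 3.
3 mod 2 = 1, so parity bit = 1.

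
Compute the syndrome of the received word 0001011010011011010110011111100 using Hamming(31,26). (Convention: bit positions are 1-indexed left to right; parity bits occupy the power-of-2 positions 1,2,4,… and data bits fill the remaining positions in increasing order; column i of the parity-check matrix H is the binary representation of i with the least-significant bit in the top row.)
Syndrome s = H · r^T (mod 2), r = 0001011010011011010110011111100:
  s[0] = (1010101010101010101010101010101)·(0001011010011011010110011111100) mod 2 = 0+0+0+0+0+0+1+0+1+0+0+0+1+0+1+0+0+0+0+0+1+0+0+0+1+0+1+0+1+0+0 mod 2 = 0
  s[1] = (0110011001100110011001100110011)·(0001011010011011010110011111100) mod 2 = 0+0+0+0+0+1+1+0+0+0+0+0+0+0+1+0+0+1+0+0+0+0+0+0+0+1+1+0+0+0+0 mod 2 = 0
  s[2] = (0001111000011110000111100001111)·(0001011010011011010110011111100) mod 2 = 0+0+0+1+0+1+1+0+0+0+0+1+1+0+1+0+0+0+0+1+1+0+0+0+0+0+0+1+1+0+0 mod 2 = 0
  s[3] = (0000000111111110000000011111111)·(0001011010011011010110011111100) mod 2 = 0+0+0+0+0+0+0+0+1+0+0+1+1+0+1+0+0+0+0+0+0+0+0+1+1+1+1+1+1+0+0 mod 2 = 0
  s[4] = (0000000000000001111111111111111)·(0001011010011011010110011111100) mod 2 = 0+0+0+0+0+0+0+0+0+0+0+0+0+0+0+1+0+1+0+1+1+0+0+1+1+1+1+1+1+0+0 mod 2 = 0
Syndrome = 00000
s = 0: no error detected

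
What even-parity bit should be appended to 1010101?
Sum of data bits: 1+0+1+0+1+0+1 = 4.
4 mod 2 = 0, so parity bit = 0.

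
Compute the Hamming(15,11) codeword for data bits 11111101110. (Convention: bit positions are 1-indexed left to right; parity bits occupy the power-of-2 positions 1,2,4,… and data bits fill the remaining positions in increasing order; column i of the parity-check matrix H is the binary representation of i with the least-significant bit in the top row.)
Codeword c = d · G (mod 2), d = 11111101110:
  c[0] = d·G[:,0] = (11111101110)·(11011010101) mod 2 = 1+1+0+1+1+0+0+0+1+0+0 mod 2 = 1
  c[1] = d·G[:,1] = (11111101110)·(10110110011) mod 2 = 1+0+1+1+0+1+0+0+0+1+0 mod 2 = 1
  c[2] = d·G[:,2] = (11111101110)·(10000000000) mod 2 = 1+0+0+0+0+0+0+0+0+0+0 mod 2 = 1
  c[3] = d·G[:,3] = (11111101110)·(01110001111) mod 2 = 0+1+1+1+0+0+0+1+1+1+0 mod 2 = 0
  c[4] = d·G[:,4] = (11111101110)·(01000000000) mod 2 = 0+1+0+0+0+0+0+0+0+0+0 mod 2 = 1
  c[5] = d·G[:,5] = (11111101110)·(00100000000) mod 2 = 0+0+1+0+0+0+0+0+0+0+0 mod 2 = 1
  c[6] = d·G[:,6] = (11111101110)·(00010000000) mod 2 = 0+0+0+1+0+0+0+0+0+0+0 mod 2 = 1
  c[7] = d·G[:,7] = (11111101110)·(00001111111) mod 2 = 0+0+0+0+1+1+0+1+1+1+0 mod 2 = 1
  c[8] = d·G[:,8] = (11111101110)·(00001000000) mod 2 = 0+0+0+0+1+0+0+0+0+0+0 mod 2 = 1
  c[9] = d·G[:,9] = (11111101110)·(00000100000) mod 2 = 0+0+0+0+0+1+0+0+0+0+0 mod 2 = 1
  c[10] = d·G[:,10] = (11111101110)·(00000010000) mod 2 = 0+0+0+0+0+0+0+0+0+0+0 mod 2 = 0
  c[11] = d·G[:,11] = (11111101110)·(00000001000) mod 2 = 0+0+0+0+0+0+0+1+0+0+0 mod 2 = 1
  c[12] = d·G[:,12] = (11111101110)·(00000000100) mod 2 = 0+0+0+0+0+0+0+0+1+0+0 mod 2 = 1
  c[13] = d·G[:,13] = (11111101110)·(00000000010) mod 2 = 0+0+0+0+0+0+0+0+0+1+0 mod 2 = 1
  c[14] = d·G[:,14] = (11111101110)·(00000000001) mod 2 = 0+0+0+0+0+0+0+0+0+0+0 mod 2 = 0
Codeword = 111011111101110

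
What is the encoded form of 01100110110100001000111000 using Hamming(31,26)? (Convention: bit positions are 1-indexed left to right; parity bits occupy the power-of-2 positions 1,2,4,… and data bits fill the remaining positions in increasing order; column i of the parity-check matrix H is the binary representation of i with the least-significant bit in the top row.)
Codeword c = d · G (mod 2), d = 01100110110100001000111000:
  c[0] = d·G[:,0] = (01100110110100001000111000)·(11011010101101010101010101) mod 2 = 0+1+0+0+0+0+1+0+1+0+0+1+0+0+0+0+0+0+0+0+0+1+0+0+0+0 mod 2 = 1
  c[1] = d·G[:,1] = (01100110110100001000111000)·(10110110011011001100110011) mod 2 = 0+0+1+0+0+1+1+0+0+1+0+0+0+0+0+0+1+0+0+0+1+1+0+0+0+0 mod 2 = 1
  c[2] = d·G[:,2] = (01100110110100001000111000)·(10000000000000000000000000) mod 2 = 0+0+0+0+0+0+0+0+0+0+0+0+0+0+0+0+0+0+0+0+0+0+0+0+0+0 mod 2 = 0
  c[3] = d·G[:,3] = (01100110110100001000111000)·(01110001111000111100001111) mod 2 = 0+1+1+0+0+0+0+0+1+1+0+0+0+0+0+0+1+0+0+0+0+0+1+0+0+0 mod 2 = 0
  c[4] = d·G[:,4] = (01100110110100001000111000)·(01000000000000000000000000) mod 2 = 0+1+0+0+0+0+0+0+0+0+0+0+0+0+0+0+0+0+0+0+0+0+0+0+0+0 mod 2 = 1
  c[5] = d·G[:,5] = (01100110110100001000111000)·(00100000000000000000000000) mod 2 = 0+0+1+0+0+0+0+0+0+0+0+0+0+0+0+0+0+0+0+0+0+0+0+0+0+0 mod 2 = 1
  c[6] = d·G[:,6] = (01100110110100001000111000)·(00010000000000000000000000) mod 2 = 0+0+0+0+0+0+0+0+0+0+0+0+0+0+0+0+0+0+0+0+0+0+0+0+0+0 mod 2 = 0
  c[7] = d·G[:,7] = (01100110110100001000111000)·(00001111111000000011111111) mod 2 = 0+0+0+0+0+1+1+0+1+1+0+0+0+0+0+0+0+0+0+0+1+1+1+0+0+0 mod 2 = 1
  c[8] = d·G[:,8] = (01100110110100001000111000)·(00001000000000000000000000) mod 2 = 0+0+0+0+0+0+0+0+0+0+0+0+0+0+0+0+0+0+0+0+0+0+0+0+0+0 mod 2 = 0
  c[9] = d·G[:,9] = (01100110110100001000111000)·(00000100000000000000000000) mod 2 = 0+0+0+0+0+1+0+0+0+0+0+0+0+0+0+0+0+0+0+0+0+0+0+0+0+0 mod 2 = 1
  c[10] = d·G[:,10] = (01100110110100001000111000)·(00000010000000000000000000) mod 2 = 0+0+0+0+0+0+1+0+0+0+0+0+0+0+0+0+0+0+0+0+0+0+0+0+0+0 mod 2 = 1
  c[11] = d·G[:,11] = (01100110110100001000111000)·(00000001000000000000000000) mod 2 = 0+0+0+0+0+0+0+0+0+0+0+0+0+0+0+0+0+0+0+0+0+0+0+0+0+0 mod 2 = 0
  c[12] = d·G[:,12] = (01100110110100001000111000)·(00000000100000000000000000) mod 2 = 0+0+0+0+0+0+0+0+1+0+0+0+0+0+0+0+0+0+0+0+0+0+0+0+0+0 mod 2 = 1
  c[13] = d·G[:,13] = (01100110110100001000111000)·(00000000010000000000000000) mod 2 = 0+0+0+0+0+0+0+0+0+1+0+0+0+0+0+0+0+0+0+0+0+0+0+0+0+0 mod 2 = 1
  c[14] = d·G[:,14] = (01100110110100001000111000)·(00000000001000000000000000) mod 2 = 0+0+0+0+0+0+0+0+0+0+0+0+0+0+0+0+0+0+0+0+0+0+0+0+0+0 mod 2 = 0
  c[15] = d·G[:,15] = (01100110110100001000111000)·(00000000000111111111111111) mod 2 = 0+0+0+0+0+0+0+0+0+0+0+1+0+0+0+0+1+0+0+0+1+1+1+0+0+0 mod 2 = 1
  c[16] = d·G[:,16] = (01100110110100001000111000)·(00000000000100000000000000) mod 2 = 0+0+0+0+0+0+0+0+0+0+0+1+0+0+0+0+0+0+0+0+0+0+0+0+0+0 mod 2 = 1
  c[17] = d·G[:,17] = (01100110110100001000111000)·(00000000000010000000000000) mod 2 = 0+0+0+0+0+0+0+0+0+0+0+0+0+0+0+0+0+0+0+0+0+0+0+0+0+0 mod 2 = 0
  c[18] = d·G[:,18] = (01100110110100001000111000)·(00000000000001000000000000) mod 2 = 0+0+0+0+0+0+0+0+0+0+0+0+0+0+0+0+0+0+0+0+0+0+0+0+0+0 mod 2 = 0
  c[19] = d·G[:,19] = (01100110110100001000111000)·(00000000000000100000000000) mod 2 = 0+0+0+0+0+0+0+0+0+0+0+0+0+0+0+0+0+0+0+0+0+0+0+0+0+0 mod 2 = 0
  c[20] = d·G[:,20] = (01100110110100001000111000)·(00000000000000010000000000) mod 2 = 0+0+0+0+0+0+0+0+0+0+0+0+0+0+0+0+0+0+0+0+0+0+0+0+0+0 mod 2 = 0
  c[21] = d·G[:,21] = (01100110110100001000111000)·(00000000000000001000000000) mod 2 = 0+0+0+0+0+0+0+0+0+0+0+0+0+0+0+0+1+0+0+0+0+0+0+0+0+0 mod 2 = 1
  c[22] = d·G[:,22] = (01100110110100001000111000)·(00000000000000000100000000) mod 2 = 0+0+0+0+0+0+0+0+0+0+0+0+0+0+0+0+0+0+0+0+0+0+0+0+0+0 mod 2 = 0
  c[23] = d·G[:,23] = (01100110110100001000111000)·(00000000000000000010000000) mod 2 = 0+0+0+0+0+0+0+0+0+0+0+0+0+0+0+0+0+0+0+0+0+0+0+0+0+0 mod 2 = 0
  c[24] = d·G[:,24] = (01100110110100001000111000)·(00000000000000000001000000) mod 2 = 0+0+0+0+0+0+0+0+0+0+0+0+0+0+0+0+0+0+0+0+0+0+0+0+0+0 mod 2 = 0
  c[25] = d·G[:,25] = (01100110110100001000111000)·(00000000000000000000100000) mod 2 = 0+0+0+0+0+0+0+0+0+0+0+0+0+0+0+0+0+0+0+0+1+0+0+0+0+0 mod 2 = 1
  c[26] = d·G[:,26] = (01100110110100001000111000)·(00000000000000000000010000) mod 2 = 0+0+0+0+0+0+0+0+0+0+0+0+0+0+0+0+0+0+0+0+0+1+0+0+0+0 mod 2 = 1
  c[27] = d·G[:,27] = (01100110110100001000111000)·(00000000000000000000001000) mod 2 = 0+0+0+0+0+0+0+0+0+0+0+0+0+0+0+0+0+0+0+0+0+0+1+0+0+0 mod 2 = 1
  c[28] = d·G[:,28] = (01100110110100001000111000)·(00000000000000000000000100) mod 2 = 0+0+0+0+0+0+0+0+0+0+0+0+0+0+0+0+0+0+0+0+0+0+0+0+0+0 mod 2 = 0
  c[29] = d·G[:,29] = (01100110110100001000111000)·(00000000000000000000000010) mod 2 = 0+0+0+0+0+0+0+0+0+0+0+0+0+0+0+0+0+0+0+0+0+0+0+0+0+0 mod 2 = 0
  c[30] = d·G[:,30] = (01100110110100001000111000)·(00000000000000000000000001) mod 2 = 0+0+0+0+0+0+0+0+0+0+0+0+0+0+0+0+0+0+0+0+0+0+0+0+0+0 mod 2 = 0
Codeword = 1100110101101101100001000111000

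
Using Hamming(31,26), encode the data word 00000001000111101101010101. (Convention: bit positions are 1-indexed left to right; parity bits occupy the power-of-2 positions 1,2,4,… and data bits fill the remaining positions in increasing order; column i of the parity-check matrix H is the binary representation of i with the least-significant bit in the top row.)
Codeword c = d · G (mod 2), d = 00000001000111101101010101:
  c[0] = d·G[:,0] = (00000001000111101101010101)·(11011010101101010101010101) mod 2 = 0+0+0+0+0+0+0+0+0+0+0+1+0+1+0+0+0+1+0+1+0+1+0+1+0+1 mod 2 = 1
  c[1] = d·G[:,1] = (00000001000111101101010101)·(10110110011011001100110011) mod 2 = 0+0+0+0+0+0+0+0+0+0+0+0+1+1+0+0+1+1+0+0+0+1+0+0+0+1 mod 2 = 0
  c[2] = d·G[:,2] = (00000001000111101101010101)·(10000000000000000000000000) mod 2 = 0+0+0+0+0+0+0+0+0+0+0+0+0+0+0+0+0+0+0+0+0+0+0+0+0+0 mod 2 = 0
  c[3] = d·G[:,3] = (00000001000111101101010101)·(01110001111000111100001111) mod 2 = 0+0+0+0+0+0+0+1+0+0+0+0+0+0+1+0+1+1+0+0+0+0+0+1+0+1 mod 2 = 0
  c[4] = d·G[:,4] = (00000001000111101101010101)·(01000000000000000000000000) mod 2 = 0+0+0+0+0+0+0+0+0+0+0+0+0+0+0+0+0+0+0+0+0+0+0+0+0+0 mod 2 = 0
  c[5] = d·G[:,5] = (00000001000111101101010101)·(00100000000000000000000000) mod 2 = 0+0+0+0+0+0+0+0+0+0+0+0+0+0+0+0+0+0+0+0+0+0+0+0+0+0 mod 2 = 0
  c[6] = d·G[:,6] = (00000001000111101101010101)·(00010000000000000000000000) mod 2 = 0+0+0+0+0+0+0+0+0+0+0+0+0+0+0+0+0+0+0+0+0+0+0+0+0+0 mod 2 = 0
  c[7] = d·G[:,7] = (00000001000111101101010101)·(00001111111000000011111111) mod 2 = 0+0+0+0+0+0+0+1+0+0+0+0+0+0+0+0+0+0+0+1+0+1+0+1+0+1 mod 2 = 1
  c[8] = d·G[:,8] = (00000001000111101101010101)·(00001000000000000000000000) mod 2 = 0+0+0+0+0+0+0+0+0+0+0+0+0+0+0+0+0+0+0+0+0+0+0+0+0+0 mod 2 = 0
  c[9] = d·G[:,9] = (00000001000111101101010101)·(00000100000000000000000000) mod 2 = 0+0+0+0+0+0+0+0+0+0+0+0+0+0+0+0+0+0+0+0+0+0+0+0+0+0 mod 2 = 0
  c[10] = d·G[:,10] = (00000001000111101101010101)·(00000010000000000000000000) mod 2 = 0+0+0+0+0+0+0+0+0+0+0+0+0+0+0+0+0+0+0+0+0+0+0+0+0+0 mod 2 = 0
  c[11] = d·G[:,11] = (00000001000111101101010101)·(00000001000000000000000000) mod 2 = 0+0+0+0+0+0+0+1+0+0+0+0+0+0+0+0+0+0+0+0+0+0+0+0+0+0 mod 2 = 1
  c[12] = d·G[:,12] = (00000001000111101101010101)·(00000000100000000000000000) mod 2 = 0+0+0+0+0+0+0+0+0+0+0+0+0+0+0+0+0+0+0+0+0+0+0+0+0+0 mod 2 = 0
  c[13] = d·G[:,13] = (00000001000111101101010101)·(00000000010000000000000000) mod 2 = 0+0+0+0+0+0+0+0+0+0+0+0+0+0+0+0+0+0+0+0+0+0+0+0+0+0 mod 2 = 0
  c[14] = d·G[:,14] = (00000001000111101101010101)·(00000000001000000000000000) mod 2 = 0+0+0+0+0+0+0+0+0+0+0+0+0+0+0+0+0+0+0+0+0+0+0+0+0+0 mod 2 = 0
  c[15] = d·G[:,15] = (00000001000111101101010101)·(00000000000111111111111111) mod 2 = 0+0+0+0+0+0+0+0+0+0+0+1+1+1+1+0+1+1+0+1+0+1+0+1+0+1 mod 2 = 0
  c[16] = d·G[:,16] = (00000001000111101101010101)·(00000000000100000000000000) mod 2 = 0+0+0+0+0+0+0+0+0+0+0+1+0+0+0+0+0+0+0+0+0+0+0+0+0+0 mod 2 = 1
  c[17] = d·G[:,17] = (00000001000111101101010101)·(00000000000010000000000000) mod 2 = 0+0+0+0+0+0+0+0+0+0+0+0+1+0+0+0+0+0+0+0+0+0+0+0+0+0 mod 2 = 1
  c[18] = d·G[:,18] = (00000001000111101101010101)·(00000000000001000000000000) mod 2 = 0+0+0+0+0+0+0+0+0+0+0+0+0+1+0+0+0+0+0+0+0+0+0+0+0+0 mod 2 = 1
  c[19] = d·G[:,19] = (00000001000111101101010101)·(00000000000000100000000000) mod 2 = 0+0+0+0+0+0+0+0+0+0+0+0+0+0+1+0+0+0+0+0+0+0+0+0+0+0 mod 2 = 1
  c[20] = d·G[:,20] = (00000001000111101101010101)·(00000000000000010000000000) mod 2 = 0+0+0+0+0+0+0+0+0+0+0+0+0+0+0+0+0+0+0+0+0+0+0+0+0+0 mod 2 = 0
  c[21] = d·G[:,21] = (00000001000111101101010101)·(00000000000000001000000000) mod 2 = 0+0+0+0+0+0+0+0+0+0+0+0+0+0+0+0+1+0+0+0+0+0+0+0+0+0 mod 2 = 1
  c[22] = d·G[:,22] = (00000001000111101101010101)·(00000000000000000100000000) mod 2 = 0+0+0+0+0+0+0+0+0+0+0+0+0+0+0+0+0+1+0+0+0+0+0+0+0+0 mod 2 = 1
  c[23] = d·G[:,23] = (00000001000111101101010101)·(00000000000000000010000000) mod 2 = 0+0+0+0+0+0+0+0+0+0+0+0+0+0+0+0+0+0+0+0+0+0+0+0+0+0 mod 2 = 0
  c[24] = d·G[:,24] = (00000001000111101101010101)·(00000000000000000001000000) mod 2 = 0+0+0+0+0+0+0+0+0+0+0+0+0+0+0+0+0+0+0+1+0+0+0+0+0+0 mod 2 = 1
  c[25] = d·G[:,25] = (00000001000111101101010101)·(00000000000000000000100000) mod 2 = 0+0+0+0+0+0+0+0+0+0+0+0+0+0+0+0+0+0+0+0+0+0+0+0+0+0 mod 2 = 0
  c[26] = d·G[:,26] = (00000001000111101101010101)·(00000000000000000000010000) mod 2 = 0+0+0+0+0+0+0+0+0+0+0+0+0+0+0+0+0+0+0+0+0+1+0+0+0+0 mod 2 = 1
  c[27] = d·G[:,27] = (00000001000111101101010101)·(00000000000000000000001000) mod 2 = 0+0+0+0+0+0+0+0+0+0+0+0+0+0+0+0+0+0+0+0+0+0+0+0+0+0 mod 2 = 0
  c[28] = d·G[:,28] = (00000001000111101101010101)·(00000000000000000000000100) mod 2 = 0+0+0+0+0+0+0+0+0+0+0+0+0+0+0+0+0+0+0+0+0+0+0+1+0+0 mod 2 = 1
  c[29] = d·G[:,29] = (00000001000111101101010101)·(00000000000000000000000010) mod 2 = 0+0+0+0+0+0+0+0+0+0+0+0+0+0+0+0+0+0+0+0+0+0+0+0+0+0 mod 2 = 0
  c[30] = d·G[:,30] = (00000001000111101101010101)·(00000000000000000000000001) mod 2 = 0+0+0+0+0+0+0+0+0+0+0+0+0+0+0+0+0+0+0+0+0+0+0+0+0+1 mod 2 = 1
Codeword = 1000000100010000111101101010101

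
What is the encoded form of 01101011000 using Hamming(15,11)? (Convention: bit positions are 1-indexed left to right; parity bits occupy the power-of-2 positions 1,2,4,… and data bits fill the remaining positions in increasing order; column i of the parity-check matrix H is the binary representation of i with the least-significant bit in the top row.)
Codeword c = d · G (mod 2), d = 01101011000:
  c[0] = d·G[:,0] = (01101011000)·(11011010101) mod 2 = 0+1+0+0+1+0+1+0+0+0+0 mod 2 = 1
  c[1] = d·G[:,1] = (01101011000)·(10110110011) mod 2 = 0+0+1+0+0+0+1+0+0+0+0 mod 2 = 0
  c[2] = d·G[:,2] = (01101011000)·(10000000000) mod 2 = 0+0+0+0+0+0+0+0+0+0+0 mod 2 = 0
  c[3] = d·G[:,3] = (01101011000)·(01110001111) mod 2 = 0+1+1+0+0+0+0+1+0+0+0 mod 2 = 1
  c[4] = d·G[:,4] = (01101011000)·(01000000000) mod 2 = 0+1+0+0+0+0+0+0+0+0+0 mod 2 = 1
  c[5] = d·G[:,5] = (01101011000)·(00100000000) mod 2 = 0+0+1+0+0+0+0+0+0+0+0 mod 2 = 1
  c[6] = d·G[:,6] = (01101011000)·(00010000000) mod 2 = 0+0+0+0+0+0+0+0+0+0+0 mod 2 = 0
  c[7] = d·G[:,7] = (01101011000)·(00001111111) mod 2 = 0+0+0+0+1+0+1+1+0+0+0 mod 2 = 1
  c[8] = d·G[:,8] = (01101011000)·(00001000000) mod 2 = 0+0+0+0+1+0+0+0+0+0+0 mod 2 = 1
  c[9] = d·G[:,9] = (01101011000)·(00000100000) mod 2 = 0+0+0+0+0+0+0+0+0+0+0 mod 2 = 0
  c[10] = d·G[:,10] = (01101011000)·(00000010000) mod 2 = 0+0+0+0+0+0+1+0+0+0+0 mod 2 = 1
  c[11] = d·G[:,11] = (01101011000)·(00000001000) mod 2 = 0+0+0+0+0+0+0+1+0+0+0 mod 2 = 1
  c[12] = d·G[:,12] = (01101011000)·(00000000100) mod 2 = 0+0+0+0+0+0+0+0+0+0+0 mod 2 = 0
  c[13] = d·G[:,13] = (01101011000)·(00000000010) mod 2 = 0+0+0+0+0+0+0+0+0+0+0 mod 2 = 0
  c[14] = d·G[:,14] = (01101011000)·(00000000001) mod 2 = 0+0+0+0+0+0+0+0+0+0+0 mod 2 = 0
Codeword = 100111011011000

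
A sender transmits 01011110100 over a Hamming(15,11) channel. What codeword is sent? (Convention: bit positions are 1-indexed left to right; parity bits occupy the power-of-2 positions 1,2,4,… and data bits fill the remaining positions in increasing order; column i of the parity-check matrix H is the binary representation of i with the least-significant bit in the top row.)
Codeword c = d · G (mod 2), d = 01011110100:
  c[0] = d·G[:,0] = (01011110100)·(11011010101) mod 2 = 0+1+0+1+1+0+1+0+1+0+0 mod 2 = 1
  c[1] = d·G[:,1] = (01011110100)·(10110110011) mod 2 = 0+0+0+1+0+1+1+0+0+0+0 mod 2 = 1
  c[2] = d·G[:,2] = (01011110100)·(10000000000) mod 2 = 0+0+0+0+0+0+0+0+0+0+0 mod 2 = 0
  c[3] = d·G[:,3] = (01011110100)·(01110001111) mod 2 = 0+1+0+1+0+0+0+0+1+0+0 mod 2 = 1
  c[4] = d·G[:,4] = (01011110100)·(01000000000) mod 2 = 0+1+0+0+0+0+0+0+0+0+0 mod 2 = 1
  c[5] = d·G[:,5] = (01011110100)·(00100000000) mod 2 = 0+0+0+0+0+0+0+0+0+0+0 mod 2 = 0
  c[6] = d·G[:,6] = (01011110100)·(00010000000) mod 2 = 0+0+0+1+0+0+0+0+0+0+0 mod 2 = 1
  c[7] = d·G[:,7] = (01011110100)·(00001111111) mod 2 = 0+0+0+0+1+1+1+0+1+0+0 mod 2 = 0
  c[8] = d·G[:,8] = (01011110100)·(00001000000) mod 2 = 0+0+0+0+1+0+0+0+0+0+0 mod 2 = 1
  c[9] = d·G[:,9] = (01011110100)·(00000100000) mod 2 = 0+0+0+0+0+1+0+0+0+0+0 mod 2 = 1
  c[10] = d·G[:,10] = (01011110100)·(00000010000) mod 2 = 0+0+0+0+0+0+1+0+0+0+0 mod 2 = 1
  c[11] = d·G[:,11] = (01011110100)·(00000001000) mod 2 = 0+0+0+0+0+0+0+0+0+0+0 mod 2 = 0
  c[12] = d·G[:,12] = (01011110100)·(00000000100) mod 2 = 0+0+0+0+0+0+0+0+1+0+0 mod 2 = 1
  c[13] = d·G[:,13] = (01011110100)·(00000000010) mod 2 = 0+0+0+0+0+0+0+0+0+0+0 mod 2 = 0
  c[14] = d·G[:,14] = (01011110100)·(00000000001) mod 2 = 0+0+0+0+0+0+0+0+0+0+0 mod 2 = 0
Codeword = 110110101110100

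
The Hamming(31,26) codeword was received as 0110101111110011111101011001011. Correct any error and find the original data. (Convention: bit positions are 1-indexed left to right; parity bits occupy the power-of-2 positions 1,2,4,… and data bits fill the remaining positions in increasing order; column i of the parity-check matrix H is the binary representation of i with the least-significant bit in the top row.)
Syndrome s = H · r^T (mod 2), r = 0110101111110011111101011001011:
  s[0] = (1010101010101010101010101010101)·(0110101111110011111101011001011) mod 2 = 0+0+1+0+1+0+1+0+1+0+1+0+0+0+1+0+1+0+1+0+0+0+0+0+1+0+0+0+0+0+1 mod 2 = 0
  s[1] = (0110011001100110011001100110011)·(0110101111110011111101011001011) mod 2 = 0+1+1+0+0+0+1+0+0+1+1+0+0+0+1+0+0+1+1+0+0+1+0+0+0+0+0+0+0+1+1 mod 2 = 1
  s[2] = (0001111000011110000111100001111)·(0110101111110011111101011001011) mod 2 = 0+0+0+0+1+0+1+0+0+0+0+1+0+0+1+0+0+0+0+1+0+1+0+0+0+0+0+1+0+1+1 mod 2 = 1
  s[3] = (0000000111111110000000011111111)·(0110101111110011111101011001011) mod 2 = 0+0+0+0+0+0+0+1+1+1+1+1+0+0+1+0+0+0+0+0+0+0+0+1+1+0+0+1+0+1+1 mod 2 = 1
  s[4] = (0000000000000001111111111111111)·(0110101111110011111101011001011) mod 2 = 0+0+0+0+0+0+0+0+0+0+0+0+0+0+0+1+1+1+1+1+0+1+0+1+1+0+0+1+0+1+1 mod 2 = 1
Syndrome = 01111
Column 30 of H equals this syndrome → error at bit 30 (1-indexed).
Flip bit 30: 0110101111110011111101011001011 → 0110101111110011111101011001001
Extract data bits at positions {3,5,6,7,9,10,11,12,13,14,15,17,18,19,20,21,22,23,24,25,26,27,28,29,30,31}: 11011111001111101011001001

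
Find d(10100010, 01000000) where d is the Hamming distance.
XOR = 11100010, count of 1s = 4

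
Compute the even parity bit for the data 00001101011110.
Sum of data bits: 0+0+0+0+1+1+0+1+0+1+1+1+1+0 = 7.
7 mod 2 = 1, so parity bit = 1.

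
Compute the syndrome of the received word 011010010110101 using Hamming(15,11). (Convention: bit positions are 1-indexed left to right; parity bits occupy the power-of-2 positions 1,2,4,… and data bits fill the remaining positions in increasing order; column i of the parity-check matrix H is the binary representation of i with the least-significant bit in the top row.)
Syndrome s = H · r^T (mod 2), r = 011010010110101:
  s[0] = (101010101010101)·(011010010110101) mod 2 = 0+0+1+0+1+0+0+0+0+0+1+0+1+0+1 mod 2 = 1
  s[1] = (011001100110011)·(011010010110101) mod 2 = 0+1+1+0+0+0+0+0+0+1+1+0+0+0+1 mod 2 = 1
  s[2] = (000111100001111)·(011010010110101) mod 2 = 0+0+0+0+1+0+0+0+0+0+0+0+1+0+1 mod 2 = 1
  s[3] = (000000011111111)·(011010010110101) mod 2 = 0+0+0+0+0+0+0+1+0+1+1+0+1+0+1 mod 2 = 1
Syndrome = 1111
Non-zero syndrome: error at position 15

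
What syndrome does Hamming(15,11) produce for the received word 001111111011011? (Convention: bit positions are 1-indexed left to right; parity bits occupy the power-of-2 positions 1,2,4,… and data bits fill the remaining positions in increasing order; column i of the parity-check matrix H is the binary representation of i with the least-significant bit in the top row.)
Syndrome s = H · r^T (mod 2), r = 001111111011011:
  s[0] = (101010101010101)·(001111111011011) mod 2 = 0+0+1+0+1+0+1+0+1+0+1+0+0+0+1 mod 2 = 0
  s[1] = (011001100110011)·(001111111011011) mod 2 = 0+0+1+0+0+1+1+0+0+0+1+0+0+1+1 mod 2 = 0
  s[2] = (000111100001111)·(001111111011011) mod 2 = 0+0+0+1+1+1+1+0+0+0+0+1+0+1+1 mod 2 = 1
  s[3] = (000000011111111)·(001111111011011) mod 2 = 0+0+0+0+0+0+0+1+1+0+1+1+0+1+1 mod 2 = 0
Syndrome = 0010
Non-zero syndrome: error at position 4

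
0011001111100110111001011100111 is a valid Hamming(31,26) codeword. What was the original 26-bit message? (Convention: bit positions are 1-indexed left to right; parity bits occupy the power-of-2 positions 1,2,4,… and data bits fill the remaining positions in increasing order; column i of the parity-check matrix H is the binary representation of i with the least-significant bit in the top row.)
Parity bits occupy power-of-2 positions; data bits are at positions {3,5,6,7,9,10,11,12,13,14,15,17,18,19,20,21,22,23,24,25,26,27,28,29,30,31} (1-indexed).
Extract: c[3]=1 c[5]=0 c[6]=0 c[7]=1 c[9]=1 c[10]=1 c[11]=1 c[12]=0 c[13]=0 c[14]=1 c[15]=1 c[17]=1 c[18]=1 c[19]=1 c[20]=0 c[21]=0 c[22]=1 c[23]=0 c[24]=1 c[25]=1 c[26]=1 c[27]=0 c[28]=0 c[29]=1 c[30]=1 c[31]=1
Data = 10011110011111001011100111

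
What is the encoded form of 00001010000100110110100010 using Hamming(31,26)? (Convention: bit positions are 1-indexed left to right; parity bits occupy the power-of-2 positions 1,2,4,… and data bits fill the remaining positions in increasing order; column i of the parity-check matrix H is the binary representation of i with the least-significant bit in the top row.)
Codeword c = d · G (mod 2), d = 00001010000100110110100010:
  c[0] = d·G[:,0] = (00001010000100110110100010)·(11011010101101010101010101) mod 2 = 0+0+0+0+1+0+1+0+0+0+0+1+0+0+0+1+0+1+0+0+0+0+0+0+0+0 mod 2 = 1
  c[1] = d·G[:,1] = (00001010000100110110100010)·(10110110011011001100110011) mod 2 = 0+0+0+0+0+0+1+0+0+0+0+0+0+0+0+0+0+1+0+0+1+0+0+0+1+0 mod 2 = 0
  c[2] = d·G[:,2] = (00001010000100110110100010)·(10000000000000000000000000) mod 2 = 0+0+0+0+0+0+0+0+0+0+0+0+0+0+0+0+0+0+0+0+0+0+0+0+0+0 mod 2 = 0
  c[3] = d·G[:,3] = (00001010000100110110100010)·(01110001111000111100001111) mod 2 = 0+0+0+0+0+0+0+0+0+0+0+0+0+0+1+1+0+1+0+0+0+0+0+0+1+0 mod 2 = 0
  c[4] = d·G[:,4] = (00001010000100110110100010)·(01000000000000000000000000) mod 2 = 0+0+0+0+0+0+0+0+0+0+0+0+0+0+0+0+0+0+0+0+0+0+0+0+0+0 mod 2 = 0
  c[5] = d·G[:,5] = (00001010000100110110100010)·(00100000000000000000000000) mod 2 = 0+0+0+0+0+0+0+0+0+0+0+0+0+0+0+0+0+0+0+0+0+0+0+0+0+0 mod 2 = 0
  c[6] = d·G[:,6] = (00001010000100110110100010)·(00010000000000000000000000) mod 2 = 0+0+0+0+0+0+0+0+0+0+0+0+0+0+0+0+0+0+0+0+0+0+0+0+0+0 mod 2 = 0
  c[7] = d·G[:,7] = (00001010000100110110100010)·(00001111111000000011111111) mod 2 = 0+0+0+0+1+0+1+0+0+0+0+0+0+0+0+0+0+0+1+0+1+0+0+0+1+0 mod 2 = 1
  c[8] = d·G[:,8] = (00001010000100110110100010)·(00001000000000000000000000) mod 2 = 0+0+0+0+1+0+0+0+0+0+0+0+0+0+0+0+0+0+0+0+0+0+0+0+0+0 mod 2 = 1
  c[9] = d·G[:,9] = (00001010000100110110100010)·(00000100000000000000000000) mod 2 = 0+0+0+0+0+0+0+0+0+0+0+0+0+0+0+0+0+0+0+0+0+0+0+0+0+0 mod 2 = 0
  c[10] = d·G[:,10] = (00001010000100110110100010)·(00000010000000000000000000) mod 2 = 0+0+0+0+0+0+1+0+0+0+0+0+0+0+0+0+0+0+0+0+0+0+0+0+0+0 mod 2 = 1
  c[11] = d·G[:,11] = (00001010000100110110100010)·(00000001000000000000000000) mod 2 = 0+0+0+0+0+0+0+0+0+0+0+0+0+0+0+0+0+0+0+0+0+0+0+0+0+0 mod 2 = 0
  c[12] = d·G[:,12] = (00001010000100110110100010)·(00000000100000000000000000) mod 2 = 0+0+0+0+0+0+0+0+0+0+0+0+0+0+0+0+0+0+0+0+0+0+0+0+0+0 mod 2 = 0
  c[13] = d·G[:,13] = (00001010000100110110100010)·(00000000010000000000000000) mod 2 = 0+0+0+0+0+0+0+0+0+0+0+0+0+0+0+0+0+0+0+0+0+0+0+0+0+0 mod 2 = 0
  c[14] = d·G[:,14] = (00001010000100110110100010)·(00000000001000000000000000) mod 2 = 0+0+0+0+0+0+0+0+0+0+0+0+0+0+0+0+0+0+0+0+0+0+0+0+0+0 mod 2 = 0
  c[15] = d·G[:,15] = (00001010000100110110100010)·(00000000000111111111111111) mod 2 = 0+0+0+0+0+0+0+0+0+0+0+1+0+0+1+1+0+1+1+0+1+0+0+0+1+0 mod 2 = 1
  c[16] = d·G[:,16] = (00001010000100110110100010)·(00000000000100000000000000) mod 2 = 0+0+0+0+0+0+0+0+0+0+0+1+0+0+0+0+0+0+0+0+0+0+0+0+0+0 mod 2 = 1
  c[17] = d·G[:,17] = (00001010000100110110100010)·(00000000000010000000000000) mod 2 = 0+0+0+0+0+0+0+0+0+0+0+0+0+0+0+0+0+0+0+0+0+0+0+0+0+0 mod 2 = 0
  c[18] = d·G[:,18] = (00001010000100110110100010)·(00000000000001000000000000) mod 2 = 0+0+0+0+0+0+0+0+0+0+0+0+0+0+0+0+0+0+0+0+0+0+0+0+0+0 mod 2 = 0
  c[19] = d·G[:,19] = (00001010000100110110100010)·(00000000000000100000000000) mod 2 = 0+0+0+0+0+0+0+0+0+0+0+0+0+0+1+0+0+0+0+0+0+0+0+0+0+0 mod 2 = 1
  c[20] = d·G[:,20] = (00001010000100110110100010)·(00000000000000010000000000) mod 2 = 0+0+0+0+0+0+0+0+0+0+0+0+0+0+0+1+0+0+0+0+0+0+0+0+0+0 mod 2 = 1
  c[21] = d·G[:,21] = (00001010000100110110100010)·(00000000000000001000000000) mod 2 = 0+0+0+0+0+0+0+0+0+0+0+0+0+0+0+0+0+0+0+0+0+0+0+0+0+0 mod 2 = 0
  c[22] = d·G[:,22] = (00001010000100110110100010)·(00000000000000000100000000) mod 2 = 0+0+0+0+0+0+0+0+0+0+0+0+0+0+0+0+0+1+0+0+0+0+0+0+0+0 mod 2 = 1
  c[23] = d·G[:,23] = (00001010000100110110100010)·(00000000000000000010000000) mod 2 = 0+0+0+0+0+0+0+0+0+0+0+0+0+0+0+0+0+0+1+0+0+0+0+0+0+0 mod 2 = 1
  c[24] = d·G[:,24] = (00001010000100110110100010)·(00000000000000000001000000) mod 2 = 0+0+0+0+0+0+0+0+0+0+0+0+0+0+0+0+0+0+0+0+0+0+0+0+0+0 mod 2 = 0
  c[25] = d·G[:,25] = (00001010000100110110100010)·(00000000000000000000100000) mod 2 = 0+0+0+0+0+0+0+0+0+0+0+0+0+0+0+0+0+0+0+0+1+0+0+0+0+0 mod 2 = 1
  c[26] = d·G[:,26] = (00001010000100110110100010)·(00000000000000000000010000) mod 2 = 0+0+0+0+0+0+0+0+0+0+0+0+0+0+0+0+0+0+0+0+0+0+0+0+0+0 mod 2 = 0
  c[27] = d·G[:,27] = (00001010000100110110100010)·(00000000000000000000001000) mod 2 = 0+0+0+0+0+0+0+0+0+0+0+0+0+0+0+0+0+0+0+0+0+0+0+0+0+0 mod 2 = 0
  c[28] = d·G[:,28] = (00001010000100110110100010)·(00000000000000000000000100) mod 2 = 0+0+0+0+0+0+0+0+0+0+0+0+0+0+0+0+0+0+0+0+0+0+0+0+0+0 mod 2 = 0
  c[29] = d·G[:,29] = (00001010000100110110100010)·(00000000000000000000000010) mod 2 = 0+0+0+0+0+0+0+0+0+0+0+0+0+0+0+0+0+0+0+0+0+0+0+0+1+0 mod 2 = 1
  c[30] = d·G[:,30] = (00001010000100110110100010)·(00000000000000000000000001) mod 2 = 0+0+0+0+0+0+0+0+0+0+0+0+0+0+0+0+0+0+0+0+0+0+0+0+0+0 mod 2 = 0
Codeword = 1000000110100001100110110100010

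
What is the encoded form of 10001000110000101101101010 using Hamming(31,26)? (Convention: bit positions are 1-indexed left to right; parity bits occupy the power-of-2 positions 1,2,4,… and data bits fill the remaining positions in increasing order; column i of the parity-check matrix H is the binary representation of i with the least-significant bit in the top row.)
Codeword c = d · G (mod 2), d = 10001000110000101101101010:
  c[0] = d·G[:,0] = (10001000110000101101101010)·(11011010101101010101010101) mod 2 = 1+0+0+0+1+0+0+0+1+0+0+0+0+0+0+0+0+1+0+1+0+0+0+0+0+0 mod 2 = 1
  c[1] = d·G[:,1] = (10001000110000101101101010)·(10110110011011001100110011) mod 2 = 1+0+0+0+0+0+0+0+0+1+0+0+0+0+0+0+1+1+0+0+1+0+0+0+1+0 mod 2 = 0
  c[2] = d·G[:,2] = (10001000110000101101101010)·(10000000000000000000000000) mod 2 = 1+0+0+0+0+0+0+0+0+0+0+0+0+0+0+0+0+0+0+0+0+0+0+0+0+0 mod 2 = 1
  c[3] = d·G[:,3] = (10001000110000101101101010)·(01110001111000111100001111) mod 2 = 0+0+0+0+0+0+0+0+1+1+0+0+0+0+1+0+1+1+0+0+0+0+1+0+1+0 mod 2 = 1
  c[4] = d·G[:,4] = (10001000110000101101101010)·(01000000000000000000000000) mod 2 = 0+0+0+0+0+0+0+0+0+0+0+0+0+0+0+0+0+0+0+0+0+0+0+0+0+0 mod 2 = 0
  c[5] = d·G[:,5] = (10001000110000101101101010)·(00100000000000000000000000) mod 2 = 0+0+0+0+0+0+0+0+0+0+0+0+0+0+0+0+0+0+0+0+0+0+0+0+0+0 mod 2 = 0
  c[6] = d·G[:,6] = (10001000110000101101101010)·(00010000000000000000000000) mod 2 = 0+0+0+0+0+0+0+0+0+0+0+0+0+0+0+0+0+0+0+0+0+0+0+0+0+0 mod 2 = 0
  c[7] = d·G[:,7] = (10001000110000101101101010)·(00001111111000000011111111) mod 2 = 0+0+0+0+1+0+0+0+1+1+0+0+0+0+0+0+0+0+0+1+1+0+1+0+1+0 mod 2 = 1
  c[8] = d·G[:,8] = (10001000110000101101101010)·(00001000000000000000000000) mod 2 = 0+0+0+0+1+0+0+0+0+0+0+0+0+0+0+0+0+0+0+0+0+0+0+0+0+0 mod 2 = 1
  c[9] = d·G[:,9] = (10001000110000101101101010)·(00000100000000000000000000) mod 2 = 0+0+0+0+0+0+0+0+0+0+0+0+0+0+0+0+0+0+0+0+0+0+0+0+0+0 mod 2 = 0
  c[10] = d·G[:,10] = (10001000110000101101101010)·(00000010000000000000000000) mod 2 = 0+0+0+0+0+0+0+0+0+0+0+0+0+0+0+0+0+0+0+0+0+0+0+0+0+0 mod 2 = 0
  c[11] = d·G[:,11] = (10001000110000101101101010)·(00000001000000000000000000) mod 2 = 0+0+0+0+0+0+0+0+0+0+0+0+0+0+0+0+0+0+0+0+0+0+0+0+0+0 mod 2 = 0
  c[12] = d·G[:,12] = (10001000110000101101101010)·(00000000100000000000000000) mod 2 = 0+0+0+0+0+0+0+0+1+0+0+0+0+0+0+0+0+0+0+0+0+0+0+0+0+0 mod 2 = 1
  c[13] = d·G[:,13] = (10001000110000101101101010)·(00000000010000000000000000) mod 2 = 0+0+0+0+0+0+0+0+0+1+0+0+0+0+0+0+0+0+0+0+0+0+0+0+0+0 mod 2 = 1
  c[14] = d·G[:,14] = (10001000110000101101101010)·(00000000001000000000000000) mod 2 = 0+0+0+0+0+0+0+0+0+0+0+0+0+0+0+0+0+0+0+0+0+0+0+0+0+0 mod 2 = 0
  c[15] = d·G[:,15] = (10001000110000101101101010)·(00000000000111111111111111) mod 2 = 0+0+0+0+0+0+0+0+0+0+0+0+0+0+1+0+1+1+0+1+1+0+1+0+1+0 mod 2 = 1
  c[16] = d·G[:,16] = (10001000110000101101101010)·(00000000000100000000000000) mod 2 = 0+0+0+0+0+0+0+0+0+0+0+0+0+0+0+0+0+0+0+0+0+0+0+0+0+0 mod 2 = 0
  c[17] = d·G[:,17] = (10001000110000101101101010)·(00000000000010000000000000) mod 2 = 0+0+0+0+0+0+0+0+0+0+0+0+0+0+0+0+0+0+0+0+0+0+0+0+0+0 mod 2 = 0
  c[18] = d·G[:,18] = (10001000110000101101101010)·(00000000000001000000000000) mod 2 = 0+0+0+0+0+0+0+0+0+0+0+0+0+0+0+0+0+0+0+0+0+0+0+0+0+0 mod 2 = 0
  c[19] = d·G[:,19] = (10001000110000101101101010)·(00000000000000100000000000) mod 2 = 0+0+0+0+0+0+0+0+0+0+0+0+0+0+1+0+0+0+0+0+0+0+0+0+0+0 mod 2 = 1
  c[20] = d·G[:,20] = (10001000110000101101101010)·(00000000000000010000000000) mod 2 = 0+0+0+0+0+0+0+0+0+0+0+0+0+0+0+0+0+0+0+0+0+0+0+0+0+0 mod 2 = 0
  c[21] = d·G[:,21] = (10001000110000101101101010)·(00000000000000001000000000) mod 2 = 0+0+0+0+0+0+0+0+0+0+0+0+0+0+0+0+1+0+0+0+0+0+0+0+0+0 mod 2 = 1
  c[22] = d·G[:,22] = (10001000110000101101101010)·(00000000000000000100000000) mod 2 = 0+0+0+0+0+0+0+0+0+0+0+0+0+0+0+0+0+1+0+0+0+0+0+0+0+0 mod 2 = 1
  c[23] = d·G[:,23] = (10001000110000101101101010)·(00000000000000000010000000) mod 2 = 0+0+0+0+0+0+0+0+0+0+0+0+0+0+0+0+0+0+0+0+0+0+0+0+0+0 mod 2 = 0
  c[24] = d·G[:,24] = (10001000110000101101101010)·(00000000000000000001000000) mod 2 = 0+0+0+0+0+0+0+0+0+0+0+0+0+0+0+0+0+0+0+1+0+0+0+0+0+0 mod 2 = 1
  c[25] = d·G[:,25] = (10001000110000101101101010)·(00000000000000000000100000) mod 2 = 0+0+0+0+0+0+0+0+0+0+0+0+0+0+0+0+0+0+0+0+1+0+0+0+0+0 mod 2 = 1
  c[26] = d·G[:,26] = (10001000110000101101101010)·(00000000000000000000010000) mod 2 = 0+0+0+0+0+0+0+0+0+0+0+0+0+0+0+0+0+0+0+0+0+0+0+0+0+0 mod 2 = 0
  c[27] = d·G[:,27] = (10001000110000101101101010)·(00000000000000000000001000) mod 2 = 0+0+0+0+0+0+0+0+0+0+0+0+0+0+0+0+0+0+0+0+0+0+1+0+0+0 mod 2 = 1
  c[28] = d·G[:,28] = (10001000110000101101101010)·(00000000000000000000000100) mod 2 = 0+0+0+0+0+0+0+0+0+0+0+0+0+0+0+0+0+0+0+0+0+0+0+0+0+0 mod 2 = 0
  c[29] = d·G[:,29] = (10001000110000101101101010)·(00000000000000000000000010) mod 2 = 0+0+0+0+0+0+0+0+0+0+0+0+0+0+0+0+0+0+0+0+0+0+0+0+1+0 mod 2 = 1
  c[30] = d·G[:,30] = (10001000110000101101101010)·(00000000000000000000000001) mod 2 = 0+0+0+0+0+0+0+0+0+0+0+0+0+0+0+0+0+0+0+0+0+0+0+0+0+0 mod 2 = 0
Codeword = 1011000110001101000101101101010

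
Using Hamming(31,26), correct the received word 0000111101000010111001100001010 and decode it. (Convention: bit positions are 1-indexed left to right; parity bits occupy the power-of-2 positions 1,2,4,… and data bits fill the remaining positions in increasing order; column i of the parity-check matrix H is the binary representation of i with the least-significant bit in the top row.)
Syndrome s = H · r^T (mod 2), r = 0000111101000010111001100001010:
  s[0] = (1010101010101010101010101010101)·(0000111101000010111001100001010) mod 2 = 0+0+0+0+1+0+1+0+0+0+0+0+0+0+1+0+1+0+1+0+0+0+1+0+0+0+0+0+0+0+0 mod 2 = 0
  s[1] = (0110011001100110011001100110011)·(0000111101000010111001100001010) mod 2 = 0+0+0+0+0+1+1+0+0+1+0+0+0+0+1+0+0+1+1+0+0+1+1+0+0+0+0+0+0+1+0 mod 2 = 1
  s[2] = (0001111000011110000111100001111)·(0000111101000010111001100001010) mod 2 = 0+0+0+0+1+1+1+0+0+0+0+0+0+0+1+0+0+0+0+0+0+1+1+0+0+0+0+1+0+1+0 mod 2 = 0
  s[3] = (0000000111111110000000011111111)·(0000111101000010111001100001010) mod 2 = 0+0+0+0+0+0+0+1+0+1+0+0+0+0+1+0+0+0+0+0+0+0+0+0+0+0+0+1+0+1+0 mod 2 = 1
  s[4] = (0000000000000001111111111111111)·(0000111101000010111001100001010) mod 2 = 0+0+0+0+0+0+0+0+0+0+0+0+0+0+0+0+1+1+1+0+0+1+1+0+0+0+0+1+0+1+0 mod 2 = 1
Syndrome = 01011
Column 26 of H equals this syndrome → error at bit 26 (1-indexed).
Flip bit 26: 0000111101000010111001100001010 → 0000111101000010111001100101010
Extract data bits at positions {3,5,6,7,9,10,11,12,13,14,15,17,18,19,20,21,22,23,24,25,26,27,28,29,30,31}: 01110100001111001100101010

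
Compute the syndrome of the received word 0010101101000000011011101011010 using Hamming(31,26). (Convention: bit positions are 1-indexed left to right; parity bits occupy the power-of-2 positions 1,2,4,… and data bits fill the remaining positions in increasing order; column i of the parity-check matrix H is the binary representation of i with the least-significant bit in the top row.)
Syndrome s = H · r^T (mod 2), r = 0010101101000000011011101011010:
  s[0] = (1010101010101010101010101010101)·(0010101101000000011011101011010) mod 2 = 0+0+1+0+1+0+1+0+0+0+0+0+0+0+0+0+0+0+1+0+1+0+1+0+1+0+1+0+0+0+0 mod 2 = 0
  s[1] = (0110011001100110011001100110011)·(0010101101000000011011101011010) mod 2 = 0+0+1+0+0+0+1+0+0+1+0+0+0+0+0+0+0+1+1+0+0+1+1+0+0+0+1+0+0+1+0 mod 2 = 1
  s[2] = (0001111000011110000111100001111)·(0010101101000000011011101011010) mod 2 = 0+0+0+0+1+0+1+0+0+0+0+0+0+0+0+0+0+0+0+0+1+1+1+0+0+0+0+1+0+1+0 mod 2 = 1
  s[3] = (0000000111111110000000011111111)·(0010101101000000011011101011010) mod 2 = 0+0+0+0+0+0+0+1+0+1+0+0+0+0+0+0+0+0+0+0+0+0+0+0+1+0+1+1+0+1+0 mod 2 = 0
  s[4] = (0000000000000001111111111111111)·(0010101101000000011011101011010) mod 2 = 0+0+0+0+0+0+0+0+0+0+0+0+0+0+0+0+0+1+1+0+1+1+1+0+1+0+1+1+0+1+0 mod 2 = 1
Syndrome = 01101
Non-zero syndrome: error at position 22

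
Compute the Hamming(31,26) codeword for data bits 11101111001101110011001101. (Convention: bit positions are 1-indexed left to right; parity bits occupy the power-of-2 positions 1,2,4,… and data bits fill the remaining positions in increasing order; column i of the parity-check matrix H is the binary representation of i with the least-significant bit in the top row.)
Codeword c = d · G (mod 2), d = 11101111001101110011001101:
  c[0] = d·G[:,0] = (11101111001101110011001101)·(11011010101101010101010101) mod 2 = 1+1+0+0+1+0+1+0+0+0+1+1+0+1+0+1+0+0+0+1+0+0+0+1+0+1 mod 2 = 1
  c[1] = d·G[:,1] = (11101111001101110011001101)·(10110110011011001100110011) mod 2 = 1+0+1+0+0+1+1+0+0+0+1+0+0+1+0+0+0+0+0+0+0+0+0+0+0+1 mod 2 = 1
  c[2] = d·G[:,2] = (11101111001101110011001101)·(10000000000000000000000000) mod 2 = 1+0+0+0+0+0+0+0+0+0+0+0+0+0+0+0+0+0+0+0+0+0+0+0+0+0 mod 2 = 1
  c[3] = d·G[:,3] = (11101111001101110011001101)·(01110001111000111100001111) mod 2 = 0+1+1+0+0+0+0+1+0+0+1+0+0+0+1+1+0+0+0+0+0+0+1+1+0+1 mod 2 = 1
  c[4] = d·G[:,4] = (11101111001101110011001101)·(01000000000000000000000000) mod 2 = 0+1+0+0+0+0+0+0+0+0+0+0+0+0+0+0+0+0+0+0+0+0+0+0+0+0 mod 2 = 1
  c[5] = d·G[:,5] = (11101111001101110011001101)·(00100000000000000000000000) mod 2 = 0+0+1+0+0+0+0+0+0+0+0+0+0+0+0+0+0+0+0+0+0+0+0+0+0+0 mod 2 = 1
  c[6] = d·G[:,6] = (11101111001101110011001101)·(00010000000000000000000000) mod 2 = 0+0+0+0+0+0+0+0+0+0+0+0+0+0+0+0+0+0+0+0+0+0+0+0+0+0 mod 2 = 0
  c[7] = d·G[:,7] = (11101111001101110011001101)·(00001111111000000011111111) mod 2 = 0+0+0+0+1+1+1+1+0+0+1+0+0+0+0+0+0+0+1+1+0+0+1+1+0+1 mod 2 = 0
  c[8] = d·G[:,8] = (11101111001101110011001101)·(00001000000000000000000000) mod 2 = 0+0+0+0+1+0+0+0+0+0+0+0+0+0+0+0+0+0+0+0+0+0+0+0+0+0 mod 2 = 1
  c[9] = d·G[:,9] = (11101111001101110011001101)·(00000100000000000000000000) mod 2 = 0+0+0+0+0+1+0+0+0+0+0+0+0+0+0+0+0+0+0+0+0+0+0+0+0+0 mod 2 = 1
  c[10] = d·G[:,10] = (11101111001101110011001101)·(00000010000000000000000000) mod 2 = 0+0+0+0+0+0+1+0+0+0+0+0+0+0+0+0+0+0+0+0+0+0+0+0+0+0 mod 2 = 1
  c[11] = d·G[:,11] = (11101111001101110011001101)·(00000001000000000000000000) mod 2 = 0+0+0+0+0+0+0+1+0+0+0+0+0+0+0+0+0+0+0+0+0+0+0+0+0+0 mod 2 = 1
  c[12] = d·G[:,12] = (11101111001101110011001101)·(00000000100000000000000000) mod 2 = 0+0+0+0+0+0+0+0+0+0+0+0+0+0+0+0+0+0+0+0+0+0+0+0+0+0 mod 2 = 0
  c[13] = d·G[:,13] = (11101111001101110011001101)·(00000000010000000000000000) mod 2 = 0+0+0+0+0+0+0+0+0+0+0+0+0+0+0+0+0+0+0+0+0+0+0+0+0+0 mod 2 = 0
  c[14] = d·G[:,14] = (11101111001101110011001101)·(00000000001000000000000000) mod 2 = 0+0+0+0+0+0+0+0+0+0+1+0+0+0+0+0+0+0+0+0+0+0+0+0+0+0 mod 2 = 1
  c[15] = d·G[:,15] = (11101111001101110011001101)·(00000000000111111111111111) mod 2 = 0+0+0+0+0+0+0+0+0+0+0+1+0+1+1+1+0+0+1+1+0+0+1+1+0+1 mod 2 = 1
  c[16] = d·G[:,16] = (11101111001101110011001101)·(00000000000100000000000000) mod 2 = 0+0+0+0+0+0+0+0+0+0+0+1+0+0+0+0+0+0+0+0+0+0+0+0+0+0 mod 2 = 1
  c[17] = d·G[:,17] = (11101111001101110011001101)·(00000000000010000000000000) mod 2 = 0+0+0+0+0+0+0+0+0+0+0+0+0+0+0+0+0+0+0+0+0+0+0+0+0+0 mod 2 = 0
  c[18] = d·G[:,18] = (11101111001101110011001101)·(00000000000001000000000000) mod 2 = 0+0+0+0+0+0+0+0+0+0+0+0+0+1+0+0+0+0+0+0+0+0+0+0+0+0 mod 2 = 1
  c[19] = d·G[:,19] = (11101111001101110011001101)·(00000000000000100000000000) mod 2 = 0+0+0+0+0+0+0+0+0+0+0+0+0+0+1+0+0+0+0+0+0+0+0+0+0+0 mod 2 = 1
  c[20] = d·G[:,20] = (11101111001101110011001101)·(00000000000000010000000000) mod 2 = 0+0+0+0+0+0+0+0+0+0+0+0+0+0+0+1+0+0+0+0+0+0+0+0+0+0 mod 2 = 1
  c[21] = d·G[:,21] = (11101111001101110011001101)·(00000000000000001000000000) mod 2 = 0+0+0+0+0+0+0+0+0+0+0+0+0+0+0+0+0+0+0+0+0+0+0+0+0+0 mod 2 = 0
  c[22] = d·G[:,22] = (11101111001101110011001101)·(00000000000000000100000000) mod 2 = 0+0+0+0+0+0+0+0+0+0+0+0+0+0+0+0+0+0+0+0+0+0+0+0+0+0 mod 2 = 0
  c[23] = d·G[:,23] = (11101111001101110011001101)·(00000000000000000010000000) mod 2 = 0+0+0+0+0+0+0+0+0+0+0+0+0+0+0+0+0+0+1+0+0+0+0+0+0+0 mod 2 = 1
  c[24] = d·G[:,24] = (11101111001101110011001101)·(00000000000000000001000000) mod 2 = 0+0+0+0+0+0+0+0+0+0+0+0+0+0+0+0+0+0+0+1+0+0+0+0+0+0 mod 2 = 1
  c[25] = d·G[:,25] = (11101111001101110011001101)·(00000000000000000000100000) mod 2 = 0+0+0+0+0+0+0+0+0+0+0+0+0+0+0+0+0+0+0+0+0+0+0+0+0+0 mod 2 = 0
  c[26] = d·G[:,26] = (11101111001101110011001101)·(00000000000000000000010000) mod 2 = 0+0+0+0+0+0+0+0+0+0+0+0+0+0+0+0+0+0+0+0+0+0+0+0+0+0 mod 2 = 0
  c[27] = d·G[:,27] = (11101111001101110011001101)·(00000000000000000000001000) mod 2 = 0+0+0+0+0+0+0+0+0+0+0+0+0+0+0+0+0+0+0+0+0+0+1+0+0+0 mod 2 = 1
  c[28] = d·G[:,28] = (11101111001101110011001101)·(00000000000000000000000100) mod 2 = 0+0+0+0+0+0+0+0+0+0+0+0+0+0+0+0+0+0+0+0+0+0+0+1+0+0 mod 2 = 1
  c[29] = d·G[:,29] = (11101111001101110011001101)·(00000000000000000000000010) mod 2 = 0+0+0+0+0+0+0+0+0+0+0+0+0+0+0+0+0+0+0+0+0+0+0+0+0+0 mod 2 = 0
  c[30] = d·G[:,30] = (11101111001101110011001101)·(00000000000000000000000001) mod 2 = 0+0+0+0+0+0+0+0+0+0+0+0+0+0+0+0+0+0+0+0+0+0+0+0+0+1 mod 2 = 1
Codeword = 1111110011110011101110011001101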